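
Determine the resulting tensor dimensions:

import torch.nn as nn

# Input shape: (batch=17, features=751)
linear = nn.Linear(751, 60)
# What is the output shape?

Input shape: (17, 751)
Output shape: (17, 60)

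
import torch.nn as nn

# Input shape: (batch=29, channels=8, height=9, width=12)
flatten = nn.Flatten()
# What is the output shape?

Input shape: (29, 8, 9, 12)
Output shape: (29, 864)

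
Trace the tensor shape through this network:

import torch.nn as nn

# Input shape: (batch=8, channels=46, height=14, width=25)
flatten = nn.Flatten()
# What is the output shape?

Input shape: (8, 46, 14, 25)
Output shape: (8, 16100)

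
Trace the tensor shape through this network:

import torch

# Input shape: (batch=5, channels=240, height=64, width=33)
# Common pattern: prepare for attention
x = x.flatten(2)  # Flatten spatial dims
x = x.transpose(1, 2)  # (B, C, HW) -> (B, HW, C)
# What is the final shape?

Input shape: (5, 240, 64, 33)
  -> after flatten(2): (5, 240, 2112)
Output shape: (5, 2112, 240)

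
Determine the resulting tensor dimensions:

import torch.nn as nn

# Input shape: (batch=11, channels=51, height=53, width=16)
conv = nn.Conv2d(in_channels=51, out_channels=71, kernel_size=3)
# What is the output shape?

Input shape: (11, 51, 53, 16)
Output shape: (11, 71, 51, 14)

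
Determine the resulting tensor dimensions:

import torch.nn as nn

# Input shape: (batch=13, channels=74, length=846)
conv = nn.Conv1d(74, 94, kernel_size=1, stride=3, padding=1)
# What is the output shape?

Input shape: (13, 74, 846)
Output shape: (13, 94, 283)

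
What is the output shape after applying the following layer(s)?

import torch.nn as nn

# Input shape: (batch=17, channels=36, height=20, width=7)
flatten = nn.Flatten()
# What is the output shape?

Input shape: (17, 36, 20, 7)
Output shape: (17, 5040)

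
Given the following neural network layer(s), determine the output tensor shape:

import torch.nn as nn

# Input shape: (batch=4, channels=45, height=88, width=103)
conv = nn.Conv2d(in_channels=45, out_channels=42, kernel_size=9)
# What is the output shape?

Input shape: (4, 45, 88, 103)
Output shape: (4, 42, 80, 95)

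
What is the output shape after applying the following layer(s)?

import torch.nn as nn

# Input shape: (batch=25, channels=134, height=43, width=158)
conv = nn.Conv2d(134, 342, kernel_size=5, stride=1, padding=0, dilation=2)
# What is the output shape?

Input shape: (25, 134, 43, 158)
Output shape: (25, 342, 35, 150)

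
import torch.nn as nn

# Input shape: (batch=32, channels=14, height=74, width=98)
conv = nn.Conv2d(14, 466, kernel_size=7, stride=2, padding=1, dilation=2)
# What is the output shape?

Input shape: (32, 14, 74, 98)
Output shape: (32, 466, 32, 44)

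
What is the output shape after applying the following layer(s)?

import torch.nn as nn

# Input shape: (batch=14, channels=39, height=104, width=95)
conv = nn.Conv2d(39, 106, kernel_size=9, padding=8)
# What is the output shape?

Input shape: (14, 39, 104, 95)
Output shape: (14, 106, 112, 103)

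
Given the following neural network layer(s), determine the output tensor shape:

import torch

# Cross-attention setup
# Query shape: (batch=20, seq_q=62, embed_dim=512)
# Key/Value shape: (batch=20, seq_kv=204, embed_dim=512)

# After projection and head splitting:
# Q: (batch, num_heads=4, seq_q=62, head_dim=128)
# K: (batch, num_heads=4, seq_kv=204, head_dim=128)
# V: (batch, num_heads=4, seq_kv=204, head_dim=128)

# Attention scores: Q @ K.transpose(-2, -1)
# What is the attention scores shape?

Input shape: (20, 62, 512)
Output shape: (20, 4, 62, 204)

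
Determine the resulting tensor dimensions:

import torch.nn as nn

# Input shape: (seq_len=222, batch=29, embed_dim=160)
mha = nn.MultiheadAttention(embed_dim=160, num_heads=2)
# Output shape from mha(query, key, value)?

Input shape: (222, 29, 160)
Output shape: (222, 29, 160)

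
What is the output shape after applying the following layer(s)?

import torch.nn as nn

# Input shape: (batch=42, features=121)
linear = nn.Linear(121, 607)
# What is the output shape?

Input shape: (42, 121)
Output shape: (42, 607)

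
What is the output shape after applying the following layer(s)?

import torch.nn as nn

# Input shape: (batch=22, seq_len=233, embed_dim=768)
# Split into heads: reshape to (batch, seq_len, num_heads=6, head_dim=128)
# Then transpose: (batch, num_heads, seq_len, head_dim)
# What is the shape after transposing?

Input shape: (22, 233, 768)
  -> after reshape: (22, 233, 6, 128)
Output shape: (22, 6, 233, 128)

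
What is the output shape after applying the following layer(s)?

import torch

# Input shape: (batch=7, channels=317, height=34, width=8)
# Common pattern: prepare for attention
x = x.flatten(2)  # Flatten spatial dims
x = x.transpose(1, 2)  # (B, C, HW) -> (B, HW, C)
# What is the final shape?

Input shape: (7, 317, 34, 8)
  -> after flatten(2): (7, 317, 272)
Output shape: (7, 272, 317)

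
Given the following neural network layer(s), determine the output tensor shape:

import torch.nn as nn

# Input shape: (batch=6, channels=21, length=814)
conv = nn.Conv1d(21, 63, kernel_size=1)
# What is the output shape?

Input shape: (6, 21, 814)
Output shape: (6, 63, 814)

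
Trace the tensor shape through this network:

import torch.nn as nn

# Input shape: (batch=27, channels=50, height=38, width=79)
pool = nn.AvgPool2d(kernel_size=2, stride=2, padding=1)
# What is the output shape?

Input shape: (27, 50, 38, 79)
Output shape: (27, 50, 20, 40)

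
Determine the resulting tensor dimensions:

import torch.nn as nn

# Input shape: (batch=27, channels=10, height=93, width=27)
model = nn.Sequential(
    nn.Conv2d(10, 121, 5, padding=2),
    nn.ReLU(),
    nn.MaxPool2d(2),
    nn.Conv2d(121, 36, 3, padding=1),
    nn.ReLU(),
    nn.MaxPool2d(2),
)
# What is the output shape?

Input shape: (27, 10, 93, 27)
  -> after first Conv2d: (27, 121, 93, 27)
  -> after first MaxPool2d: (27, 121, 46, 13)
  -> after second Conv2d: (27, 36, 46, 13)
Output shape: (27, 36, 23, 6)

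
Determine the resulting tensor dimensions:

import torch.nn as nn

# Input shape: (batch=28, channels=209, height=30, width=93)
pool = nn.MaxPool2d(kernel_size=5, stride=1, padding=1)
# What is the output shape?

Input shape: (28, 209, 30, 93)
Output shape: (28, 209, 28, 91)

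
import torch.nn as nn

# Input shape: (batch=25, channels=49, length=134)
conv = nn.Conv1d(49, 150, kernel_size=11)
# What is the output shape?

Input shape: (25, 49, 134)
Output shape: (25, 150, 124)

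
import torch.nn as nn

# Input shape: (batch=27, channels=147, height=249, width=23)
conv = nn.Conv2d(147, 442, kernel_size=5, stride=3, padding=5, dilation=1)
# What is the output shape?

Input shape: (27, 147, 249, 23)
Output shape: (27, 442, 85, 10)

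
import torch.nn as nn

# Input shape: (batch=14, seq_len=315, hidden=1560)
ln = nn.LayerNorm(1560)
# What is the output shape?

Input shape: (14, 315, 1560)
Output shape: (14, 315, 1560)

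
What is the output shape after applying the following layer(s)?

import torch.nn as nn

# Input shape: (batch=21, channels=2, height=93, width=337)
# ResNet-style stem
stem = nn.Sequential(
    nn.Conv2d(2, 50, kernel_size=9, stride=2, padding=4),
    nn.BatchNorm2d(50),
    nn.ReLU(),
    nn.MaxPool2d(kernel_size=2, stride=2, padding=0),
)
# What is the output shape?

Input shape: (21, 2, 93, 337)
  -> after Conv2d 9x9 stride=2: (21, 50, 47, 169)
Output shape: (21, 50, 23, 84)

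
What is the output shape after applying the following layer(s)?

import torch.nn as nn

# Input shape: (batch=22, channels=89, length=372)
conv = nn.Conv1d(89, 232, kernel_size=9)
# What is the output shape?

Input shape: (22, 89, 372)
Output shape: (22, 232, 364)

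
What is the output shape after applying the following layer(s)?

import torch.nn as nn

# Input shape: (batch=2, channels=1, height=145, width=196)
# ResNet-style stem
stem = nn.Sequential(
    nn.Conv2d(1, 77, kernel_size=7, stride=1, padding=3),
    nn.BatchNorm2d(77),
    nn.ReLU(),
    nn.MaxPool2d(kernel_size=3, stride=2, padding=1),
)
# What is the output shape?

Input shape: (2, 1, 145, 196)
  -> after Conv2d 7x7 stride=1: (2, 77, 145, 196)
Output shape: (2, 77, 73, 98)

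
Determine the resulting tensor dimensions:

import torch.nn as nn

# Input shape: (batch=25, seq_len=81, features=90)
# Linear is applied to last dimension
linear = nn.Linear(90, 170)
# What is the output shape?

Input shape: (25, 81, 90)
Output shape: (25, 81, 170)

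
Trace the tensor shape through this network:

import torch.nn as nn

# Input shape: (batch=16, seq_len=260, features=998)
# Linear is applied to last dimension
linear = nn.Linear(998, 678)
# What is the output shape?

Input shape: (16, 260, 998)
Output shape: (16, 260, 678)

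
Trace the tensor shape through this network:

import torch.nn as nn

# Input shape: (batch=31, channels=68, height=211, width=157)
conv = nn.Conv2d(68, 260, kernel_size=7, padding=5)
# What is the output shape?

Input shape: (31, 68, 211, 157)
Output shape: (31, 260, 215, 161)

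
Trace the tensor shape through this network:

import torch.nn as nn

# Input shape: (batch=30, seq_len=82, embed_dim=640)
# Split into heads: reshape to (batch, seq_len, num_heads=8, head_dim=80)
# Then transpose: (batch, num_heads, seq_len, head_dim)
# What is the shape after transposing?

Input shape: (30, 82, 640)
  -> after reshape: (30, 82, 8, 80)
Output shape: (30, 8, 82, 80)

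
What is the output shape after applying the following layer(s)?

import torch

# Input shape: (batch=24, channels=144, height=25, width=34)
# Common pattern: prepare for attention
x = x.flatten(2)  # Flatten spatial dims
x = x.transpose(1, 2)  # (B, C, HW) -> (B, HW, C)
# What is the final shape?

Input shape: (24, 144, 25, 34)
  -> after flatten(2): (24, 144, 850)
Output shape: (24, 850, 144)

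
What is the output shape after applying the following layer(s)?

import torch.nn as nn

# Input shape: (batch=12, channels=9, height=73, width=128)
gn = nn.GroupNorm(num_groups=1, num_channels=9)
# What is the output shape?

Input shape: (12, 9, 73, 128)
Output shape: (12, 9, 73, 128)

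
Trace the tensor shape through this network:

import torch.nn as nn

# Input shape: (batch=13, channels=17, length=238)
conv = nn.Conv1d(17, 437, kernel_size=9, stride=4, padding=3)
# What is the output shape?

Input shape: (13, 17, 238)
Output shape: (13, 437, 59)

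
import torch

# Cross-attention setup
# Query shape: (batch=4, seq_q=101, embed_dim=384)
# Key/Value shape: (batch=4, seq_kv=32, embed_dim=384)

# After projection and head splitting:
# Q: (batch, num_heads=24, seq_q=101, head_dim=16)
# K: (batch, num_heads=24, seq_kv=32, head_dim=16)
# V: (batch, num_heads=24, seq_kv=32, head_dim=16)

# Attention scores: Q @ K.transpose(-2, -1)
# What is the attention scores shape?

Input shape: (4, 101, 384)
Output shape: (4, 24, 101, 32)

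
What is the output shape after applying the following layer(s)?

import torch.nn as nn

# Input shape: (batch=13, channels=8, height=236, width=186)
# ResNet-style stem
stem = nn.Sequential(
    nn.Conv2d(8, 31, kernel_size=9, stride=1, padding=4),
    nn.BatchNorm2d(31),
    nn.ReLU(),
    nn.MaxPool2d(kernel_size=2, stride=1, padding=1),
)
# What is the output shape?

Input shape: (13, 8, 236, 186)
  -> after Conv2d 9x9 stride=1: (13, 31, 236, 186)
Output shape: (13, 31, 237, 187)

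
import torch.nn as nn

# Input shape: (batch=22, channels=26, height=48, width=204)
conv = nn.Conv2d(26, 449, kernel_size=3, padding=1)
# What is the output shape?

Input shape: (22, 26, 48, 204)
Output shape: (22, 449, 48, 204)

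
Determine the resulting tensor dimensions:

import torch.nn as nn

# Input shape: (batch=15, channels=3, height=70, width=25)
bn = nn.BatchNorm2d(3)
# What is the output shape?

Input shape: (15, 3, 70, 25)
Output shape: (15, 3, 70, 25)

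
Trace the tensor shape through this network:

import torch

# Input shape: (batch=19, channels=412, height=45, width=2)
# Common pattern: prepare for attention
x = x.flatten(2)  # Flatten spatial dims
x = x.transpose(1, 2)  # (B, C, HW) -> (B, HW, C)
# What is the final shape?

Input shape: (19, 412, 45, 2)
  -> after flatten(2): (19, 412, 90)
Output shape: (19, 90, 412)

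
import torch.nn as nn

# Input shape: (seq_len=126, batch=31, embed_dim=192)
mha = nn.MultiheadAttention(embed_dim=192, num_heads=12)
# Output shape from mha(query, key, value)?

Input shape: (126, 31, 192)
Output shape: (126, 31, 192)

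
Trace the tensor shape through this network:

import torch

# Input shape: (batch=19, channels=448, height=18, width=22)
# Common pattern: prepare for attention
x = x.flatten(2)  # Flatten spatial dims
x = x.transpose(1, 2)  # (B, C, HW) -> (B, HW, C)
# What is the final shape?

Input shape: (19, 448, 18, 22)
  -> after flatten(2): (19, 448, 396)
Output shape: (19, 396, 448)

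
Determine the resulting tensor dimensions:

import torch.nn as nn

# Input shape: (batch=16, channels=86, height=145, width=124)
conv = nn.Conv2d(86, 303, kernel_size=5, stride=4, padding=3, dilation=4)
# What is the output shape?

Input shape: (16, 86, 145, 124)
Output shape: (16, 303, 34, 29)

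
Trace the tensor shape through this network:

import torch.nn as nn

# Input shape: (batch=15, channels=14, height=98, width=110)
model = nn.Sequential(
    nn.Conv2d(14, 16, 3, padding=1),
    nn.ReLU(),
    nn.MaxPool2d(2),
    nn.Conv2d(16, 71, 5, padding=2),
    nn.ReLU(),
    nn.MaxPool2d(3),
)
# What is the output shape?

Input shape: (15, 14, 98, 110)
  -> after first Conv2d: (15, 16, 98, 110)
  -> after first MaxPool2d: (15, 16, 49, 55)
  -> after second Conv2d: (15, 71, 49, 55)
Output shape: (15, 71, 16, 18)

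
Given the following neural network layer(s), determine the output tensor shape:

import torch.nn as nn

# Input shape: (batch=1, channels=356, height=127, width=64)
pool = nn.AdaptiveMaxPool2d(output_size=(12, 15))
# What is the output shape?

Input shape: (1, 356, 127, 64)
Output shape: (1, 356, 12, 15)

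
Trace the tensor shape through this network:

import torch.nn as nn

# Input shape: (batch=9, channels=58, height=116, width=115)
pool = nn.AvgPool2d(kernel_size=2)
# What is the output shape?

Input shape: (9, 58, 116, 115)
Output shape: (9, 58, 58, 57)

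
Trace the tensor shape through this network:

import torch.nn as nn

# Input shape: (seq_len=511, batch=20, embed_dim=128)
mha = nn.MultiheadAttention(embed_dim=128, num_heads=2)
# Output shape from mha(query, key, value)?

Input shape: (511, 20, 128)
Output shape: (511, 20, 128)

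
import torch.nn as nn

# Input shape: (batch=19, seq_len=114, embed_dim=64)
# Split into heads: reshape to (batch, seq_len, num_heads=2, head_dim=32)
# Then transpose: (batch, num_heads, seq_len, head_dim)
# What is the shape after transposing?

Input shape: (19, 114, 64)
  -> after reshape: (19, 114, 2, 32)
Output shape: (19, 2, 114, 32)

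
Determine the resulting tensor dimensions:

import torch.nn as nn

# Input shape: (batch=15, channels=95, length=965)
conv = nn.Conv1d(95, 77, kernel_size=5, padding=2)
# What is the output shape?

Input shape: (15, 95, 965)
Output shape: (15, 77, 965)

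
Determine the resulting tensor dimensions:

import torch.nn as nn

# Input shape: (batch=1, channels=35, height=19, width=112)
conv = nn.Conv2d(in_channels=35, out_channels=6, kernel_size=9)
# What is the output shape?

Input shape: (1, 35, 19, 112)
Output shape: (1, 6, 11, 104)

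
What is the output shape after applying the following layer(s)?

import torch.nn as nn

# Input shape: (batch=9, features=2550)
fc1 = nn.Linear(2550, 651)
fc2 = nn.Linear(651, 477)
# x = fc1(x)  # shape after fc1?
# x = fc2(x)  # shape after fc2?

Input shape: (9, 2550)
  -> after fc1: (9, 651)
Output shape: (9, 477)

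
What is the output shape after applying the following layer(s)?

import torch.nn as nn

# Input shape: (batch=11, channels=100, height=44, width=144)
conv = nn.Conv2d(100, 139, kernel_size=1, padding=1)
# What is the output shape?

Input shape: (11, 100, 44, 144)
Output shape: (11, 139, 46, 146)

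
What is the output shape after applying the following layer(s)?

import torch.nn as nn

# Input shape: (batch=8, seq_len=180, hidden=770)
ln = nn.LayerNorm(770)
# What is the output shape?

Input shape: (8, 180, 770)
Output shape: (8, 180, 770)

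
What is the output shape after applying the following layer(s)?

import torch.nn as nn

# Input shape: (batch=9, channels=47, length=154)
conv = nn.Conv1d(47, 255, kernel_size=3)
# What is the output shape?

Input shape: (9, 47, 154)
Output shape: (9, 255, 152)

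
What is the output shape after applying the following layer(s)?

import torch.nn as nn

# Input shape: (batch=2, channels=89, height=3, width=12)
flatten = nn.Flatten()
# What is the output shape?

Input shape: (2, 89, 3, 12)
Output shape: (2, 3204)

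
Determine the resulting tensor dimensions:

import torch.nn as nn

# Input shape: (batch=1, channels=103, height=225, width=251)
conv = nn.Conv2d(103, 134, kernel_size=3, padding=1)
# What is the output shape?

Input shape: (1, 103, 225, 251)
Output shape: (1, 134, 225, 251)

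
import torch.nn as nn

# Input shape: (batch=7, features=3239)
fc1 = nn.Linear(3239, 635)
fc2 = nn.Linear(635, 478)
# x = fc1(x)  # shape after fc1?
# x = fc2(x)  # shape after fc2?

Input shape: (7, 3239)
  -> after fc1: (7, 635)
Output shape: (7, 478)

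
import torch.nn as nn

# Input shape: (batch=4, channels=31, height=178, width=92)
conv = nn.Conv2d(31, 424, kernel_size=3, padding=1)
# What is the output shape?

Input shape: (4, 31, 178, 92)
Output shape: (4, 424, 178, 92)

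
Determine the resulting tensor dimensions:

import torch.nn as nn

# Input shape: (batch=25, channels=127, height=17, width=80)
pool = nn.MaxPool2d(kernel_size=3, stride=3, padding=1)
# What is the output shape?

Input shape: (25, 127, 17, 80)
Output shape: (25, 127, 6, 27)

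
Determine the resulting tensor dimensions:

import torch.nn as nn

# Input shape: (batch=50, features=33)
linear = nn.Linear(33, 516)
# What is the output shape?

Input shape: (50, 33)
Output shape: (50, 516)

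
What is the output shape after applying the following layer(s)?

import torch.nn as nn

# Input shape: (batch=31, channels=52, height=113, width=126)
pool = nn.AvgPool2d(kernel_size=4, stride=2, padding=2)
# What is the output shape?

Input shape: (31, 52, 113, 126)
Output shape: (31, 52, 57, 64)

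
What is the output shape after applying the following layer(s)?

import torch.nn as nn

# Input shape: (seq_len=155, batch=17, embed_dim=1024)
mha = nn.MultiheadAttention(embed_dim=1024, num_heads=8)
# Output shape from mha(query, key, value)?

Input shape: (155, 17, 1024)
Output shape: (155, 17, 1024)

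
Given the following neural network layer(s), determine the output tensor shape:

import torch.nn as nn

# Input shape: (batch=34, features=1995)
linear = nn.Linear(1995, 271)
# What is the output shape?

Input shape: (34, 1995)
Output shape: (34, 271)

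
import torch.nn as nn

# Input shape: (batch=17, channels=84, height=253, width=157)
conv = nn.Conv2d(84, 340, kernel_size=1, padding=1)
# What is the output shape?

Input shape: (17, 84, 253, 157)
Output shape: (17, 340, 255, 159)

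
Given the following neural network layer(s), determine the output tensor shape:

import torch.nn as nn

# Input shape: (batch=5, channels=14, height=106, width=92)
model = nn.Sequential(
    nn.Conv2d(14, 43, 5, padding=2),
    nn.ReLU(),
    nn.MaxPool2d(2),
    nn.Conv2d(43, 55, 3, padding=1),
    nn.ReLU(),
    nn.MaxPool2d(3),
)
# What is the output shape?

Input shape: (5, 14, 106, 92)
  -> after first Conv2d: (5, 43, 106, 92)
  -> after first MaxPool2d: (5, 43, 53, 46)
  -> after second Conv2d: (5, 55, 53, 46)
Output shape: (5, 55, 17, 15)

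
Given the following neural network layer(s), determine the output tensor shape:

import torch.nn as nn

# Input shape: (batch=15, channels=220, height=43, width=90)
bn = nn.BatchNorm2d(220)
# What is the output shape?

Input shape: (15, 220, 43, 90)
Output shape: (15, 220, 43, 90)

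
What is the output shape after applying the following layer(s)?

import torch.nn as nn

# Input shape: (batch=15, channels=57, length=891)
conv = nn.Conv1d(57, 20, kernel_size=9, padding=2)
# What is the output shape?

Input shape: (15, 57, 891)
Output shape: (15, 20, 887)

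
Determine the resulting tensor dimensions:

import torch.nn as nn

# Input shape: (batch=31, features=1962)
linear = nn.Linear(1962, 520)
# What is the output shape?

Input shape: (31, 1962)
Output shape: (31, 520)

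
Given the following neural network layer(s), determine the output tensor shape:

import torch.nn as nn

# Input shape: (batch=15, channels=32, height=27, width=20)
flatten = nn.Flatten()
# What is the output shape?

Input shape: (15, 32, 27, 20)
Output shape: (15, 17280)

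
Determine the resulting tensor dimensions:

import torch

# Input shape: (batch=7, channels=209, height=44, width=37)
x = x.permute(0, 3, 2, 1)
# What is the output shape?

Input shape: (7, 209, 44, 37)
Output shape: (7, 37, 44, 209)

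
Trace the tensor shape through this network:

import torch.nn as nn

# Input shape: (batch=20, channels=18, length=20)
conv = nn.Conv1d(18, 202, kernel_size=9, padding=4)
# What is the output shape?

Input shape: (20, 18, 20)
Output shape: (20, 202, 20)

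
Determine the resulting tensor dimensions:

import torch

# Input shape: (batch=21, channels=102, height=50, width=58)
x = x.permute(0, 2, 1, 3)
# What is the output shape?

Input shape: (21, 102, 50, 58)
Output shape: (21, 50, 102, 58)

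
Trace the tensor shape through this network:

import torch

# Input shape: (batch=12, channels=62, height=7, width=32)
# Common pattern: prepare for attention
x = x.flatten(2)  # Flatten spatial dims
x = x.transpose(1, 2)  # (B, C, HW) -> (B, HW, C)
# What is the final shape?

Input shape: (12, 62, 7, 32)
  -> after flatten(2): (12, 62, 224)
Output shape: (12, 224, 62)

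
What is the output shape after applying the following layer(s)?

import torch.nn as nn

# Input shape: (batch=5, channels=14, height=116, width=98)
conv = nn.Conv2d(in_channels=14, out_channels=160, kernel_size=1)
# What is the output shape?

Input shape: (5, 14, 116, 98)
Output shape: (5, 160, 116, 98)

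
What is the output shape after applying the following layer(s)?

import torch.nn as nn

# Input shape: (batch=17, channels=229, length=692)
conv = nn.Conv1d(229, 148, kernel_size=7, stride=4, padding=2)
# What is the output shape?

Input shape: (17, 229, 692)
Output shape: (17, 148, 173)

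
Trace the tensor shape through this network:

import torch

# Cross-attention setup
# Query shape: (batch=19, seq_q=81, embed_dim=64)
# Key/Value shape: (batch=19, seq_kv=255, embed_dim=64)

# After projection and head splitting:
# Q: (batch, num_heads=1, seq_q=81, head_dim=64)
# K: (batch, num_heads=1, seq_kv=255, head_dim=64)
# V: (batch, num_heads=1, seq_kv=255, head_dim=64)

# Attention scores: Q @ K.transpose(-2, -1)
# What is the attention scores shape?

Input shape: (19, 81, 64)
Output shape: (19, 1, 81, 255)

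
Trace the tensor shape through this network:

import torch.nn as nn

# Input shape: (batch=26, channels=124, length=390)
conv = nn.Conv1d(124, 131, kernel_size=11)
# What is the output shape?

Input shape: (26, 124, 390)
Output shape: (26, 131, 380)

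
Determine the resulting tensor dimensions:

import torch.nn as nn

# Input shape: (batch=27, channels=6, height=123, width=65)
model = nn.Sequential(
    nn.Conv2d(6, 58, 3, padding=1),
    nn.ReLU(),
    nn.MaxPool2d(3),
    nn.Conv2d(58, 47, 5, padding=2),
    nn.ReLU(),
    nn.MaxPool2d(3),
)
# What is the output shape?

Input shape: (27, 6, 123, 65)
  -> after first Conv2d: (27, 58, 123, 65)
  -> after first MaxPool2d: (27, 58, 41, 21)
  -> after second Conv2d: (27, 47, 41, 21)
Output shape: (27, 47, 13, 7)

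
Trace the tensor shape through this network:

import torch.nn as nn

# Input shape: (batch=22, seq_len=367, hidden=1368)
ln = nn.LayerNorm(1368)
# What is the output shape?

Input shape: (22, 367, 1368)
Output shape: (22, 367, 1368)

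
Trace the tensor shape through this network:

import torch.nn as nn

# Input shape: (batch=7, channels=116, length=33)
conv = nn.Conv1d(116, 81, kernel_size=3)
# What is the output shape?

Input shape: (7, 116, 33)
Output shape: (7, 81, 31)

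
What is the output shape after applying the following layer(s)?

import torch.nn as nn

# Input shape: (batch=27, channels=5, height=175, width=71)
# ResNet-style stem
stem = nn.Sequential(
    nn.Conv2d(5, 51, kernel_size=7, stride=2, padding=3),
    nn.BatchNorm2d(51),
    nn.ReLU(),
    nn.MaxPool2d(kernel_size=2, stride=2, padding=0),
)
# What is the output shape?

Input shape: (27, 5, 175, 71)
  -> after Conv2d 7x7 stride=2: (27, 51, 88, 36)
Output shape: (27, 51, 44, 18)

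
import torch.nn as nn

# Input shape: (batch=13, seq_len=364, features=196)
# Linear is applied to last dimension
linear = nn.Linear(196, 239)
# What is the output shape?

Input shape: (13, 364, 196)
Output shape: (13, 364, 239)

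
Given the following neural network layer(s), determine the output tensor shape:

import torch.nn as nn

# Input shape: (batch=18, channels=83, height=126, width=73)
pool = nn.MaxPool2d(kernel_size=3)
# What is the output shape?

Input shape: (18, 83, 126, 73)
Output shape: (18, 83, 42, 24)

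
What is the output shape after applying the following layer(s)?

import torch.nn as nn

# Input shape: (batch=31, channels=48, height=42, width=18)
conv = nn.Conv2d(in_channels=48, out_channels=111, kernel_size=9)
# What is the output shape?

Input shape: (31, 48, 42, 18)
Output shape: (31, 111, 34, 10)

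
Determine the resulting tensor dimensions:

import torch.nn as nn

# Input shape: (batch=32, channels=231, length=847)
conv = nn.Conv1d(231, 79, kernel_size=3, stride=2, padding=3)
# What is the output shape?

Input shape: (32, 231, 847)
Output shape: (32, 79, 426)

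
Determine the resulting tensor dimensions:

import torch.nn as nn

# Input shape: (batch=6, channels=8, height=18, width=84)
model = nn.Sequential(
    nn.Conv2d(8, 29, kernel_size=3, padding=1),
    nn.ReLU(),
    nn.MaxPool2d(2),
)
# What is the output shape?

Input shape: (6, 8, 18, 84)
  -> after Conv2d: (6, 29, 18, 84)
  -> after ReLU: (6, 29, 18, 84)
Output shape: (6, 29, 9, 42)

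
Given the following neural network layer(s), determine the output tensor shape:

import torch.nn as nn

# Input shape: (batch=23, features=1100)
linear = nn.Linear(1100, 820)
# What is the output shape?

Input shape: (23, 1100)
Output shape: (23, 820)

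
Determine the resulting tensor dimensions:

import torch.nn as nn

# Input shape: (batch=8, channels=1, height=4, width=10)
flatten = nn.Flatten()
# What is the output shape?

Input shape: (8, 1, 4, 10)
Output shape: (8, 40)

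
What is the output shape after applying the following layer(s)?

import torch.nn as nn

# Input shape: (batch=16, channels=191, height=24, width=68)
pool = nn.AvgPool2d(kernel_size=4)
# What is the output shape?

Input shape: (16, 191, 24, 68)
Output shape: (16, 191, 6, 17)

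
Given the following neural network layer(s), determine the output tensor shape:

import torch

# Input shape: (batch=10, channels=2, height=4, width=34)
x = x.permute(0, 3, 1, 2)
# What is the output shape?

Input shape: (10, 2, 4, 34)
Output shape: (10, 34, 2, 4)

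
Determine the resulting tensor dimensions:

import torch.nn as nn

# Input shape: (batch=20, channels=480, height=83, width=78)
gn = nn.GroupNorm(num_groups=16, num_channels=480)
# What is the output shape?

Input shape: (20, 480, 83, 78)
Output shape: (20, 480, 83, 78)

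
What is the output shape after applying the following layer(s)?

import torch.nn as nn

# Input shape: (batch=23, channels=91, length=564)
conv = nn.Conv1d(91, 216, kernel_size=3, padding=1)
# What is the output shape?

Input shape: (23, 91, 564)
Output shape: (23, 216, 564)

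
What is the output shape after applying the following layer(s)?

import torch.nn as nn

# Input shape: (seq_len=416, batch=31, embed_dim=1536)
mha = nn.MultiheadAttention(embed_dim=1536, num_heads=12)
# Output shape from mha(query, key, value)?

Input shape: (416, 31, 1536)
Output shape: (416, 31, 1536)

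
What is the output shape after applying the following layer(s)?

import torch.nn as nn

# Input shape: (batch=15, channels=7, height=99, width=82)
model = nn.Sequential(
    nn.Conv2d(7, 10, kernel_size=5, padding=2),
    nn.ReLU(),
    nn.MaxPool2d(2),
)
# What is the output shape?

Input shape: (15, 7, 99, 82)
  -> after Conv2d: (15, 10, 99, 82)
  -> after ReLU: (15, 10, 99, 82)
Output shape: (15, 10, 49, 41)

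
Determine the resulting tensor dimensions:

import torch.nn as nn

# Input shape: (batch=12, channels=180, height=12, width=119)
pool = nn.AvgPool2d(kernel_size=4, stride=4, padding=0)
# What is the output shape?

Input shape: (12, 180, 12, 119)
Output shape: (12, 180, 3, 29)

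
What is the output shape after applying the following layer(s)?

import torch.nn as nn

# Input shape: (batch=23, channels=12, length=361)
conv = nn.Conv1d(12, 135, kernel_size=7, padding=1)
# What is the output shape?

Input shape: (23, 12, 361)
Output shape: (23, 135, 357)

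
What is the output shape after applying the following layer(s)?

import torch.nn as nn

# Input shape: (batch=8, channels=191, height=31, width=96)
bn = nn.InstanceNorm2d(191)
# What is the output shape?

Input shape: (8, 191, 31, 96)
Output shape: (8, 191, 31, 96)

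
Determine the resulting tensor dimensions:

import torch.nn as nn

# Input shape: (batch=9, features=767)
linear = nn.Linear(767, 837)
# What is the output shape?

Input shape: (9, 767)
Output shape: (9, 837)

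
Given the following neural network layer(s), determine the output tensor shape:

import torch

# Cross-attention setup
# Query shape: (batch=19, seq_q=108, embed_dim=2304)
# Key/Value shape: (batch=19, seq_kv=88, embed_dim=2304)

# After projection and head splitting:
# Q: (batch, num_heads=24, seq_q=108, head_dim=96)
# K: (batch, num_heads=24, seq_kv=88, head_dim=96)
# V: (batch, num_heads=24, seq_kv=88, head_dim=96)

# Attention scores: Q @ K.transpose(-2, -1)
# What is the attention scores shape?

Input shape: (19, 108, 2304)
Output shape: (19, 24, 108, 88)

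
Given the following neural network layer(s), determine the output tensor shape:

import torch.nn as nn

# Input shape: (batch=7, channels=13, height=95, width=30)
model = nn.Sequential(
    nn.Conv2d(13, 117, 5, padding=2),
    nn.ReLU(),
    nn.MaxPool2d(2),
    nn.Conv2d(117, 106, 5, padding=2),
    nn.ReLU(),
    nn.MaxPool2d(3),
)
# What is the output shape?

Input shape: (7, 13, 95, 30)
  -> after first Conv2d: (7, 117, 95, 30)
  -> after first MaxPool2d: (7, 117, 47, 15)
  -> after second Conv2d: (7, 106, 47, 15)
Output shape: (7, 106, 15, 5)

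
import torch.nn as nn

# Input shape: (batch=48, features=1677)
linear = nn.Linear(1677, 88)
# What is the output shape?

Input shape: (48, 1677)
Output shape: (48, 88)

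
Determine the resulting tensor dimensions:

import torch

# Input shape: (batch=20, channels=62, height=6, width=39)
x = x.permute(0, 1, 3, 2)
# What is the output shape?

Input shape: (20, 62, 6, 39)
Output shape: (20, 62, 39, 6)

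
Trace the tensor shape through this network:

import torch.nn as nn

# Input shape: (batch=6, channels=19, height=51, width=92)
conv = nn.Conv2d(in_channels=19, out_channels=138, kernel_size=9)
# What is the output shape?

Input shape: (6, 19, 51, 92)
Output shape: (6, 138, 43, 84)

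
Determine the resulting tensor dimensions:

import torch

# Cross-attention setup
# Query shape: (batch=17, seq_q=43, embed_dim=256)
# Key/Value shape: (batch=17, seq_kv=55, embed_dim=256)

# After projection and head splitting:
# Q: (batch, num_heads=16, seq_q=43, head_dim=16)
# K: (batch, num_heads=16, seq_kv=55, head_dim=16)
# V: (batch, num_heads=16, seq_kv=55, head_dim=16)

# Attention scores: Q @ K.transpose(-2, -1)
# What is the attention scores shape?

Input shape: (17, 43, 256)
Output shape: (17, 16, 43, 55)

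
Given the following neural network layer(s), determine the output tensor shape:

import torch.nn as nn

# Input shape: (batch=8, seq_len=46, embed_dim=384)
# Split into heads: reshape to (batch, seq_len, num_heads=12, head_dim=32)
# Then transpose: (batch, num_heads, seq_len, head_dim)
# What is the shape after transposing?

Input shape: (8, 46, 384)
  -> after reshape: (8, 46, 12, 32)
Output shape: (8, 12, 46, 32)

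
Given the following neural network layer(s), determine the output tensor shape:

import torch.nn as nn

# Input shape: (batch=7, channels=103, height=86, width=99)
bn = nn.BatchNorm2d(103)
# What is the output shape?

Input shape: (7, 103, 86, 99)
Output shape: (7, 103, 86, 99)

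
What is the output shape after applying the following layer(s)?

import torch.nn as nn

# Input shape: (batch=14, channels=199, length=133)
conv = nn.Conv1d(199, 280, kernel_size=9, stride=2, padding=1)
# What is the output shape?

Input shape: (14, 199, 133)
Output shape: (14, 280, 64)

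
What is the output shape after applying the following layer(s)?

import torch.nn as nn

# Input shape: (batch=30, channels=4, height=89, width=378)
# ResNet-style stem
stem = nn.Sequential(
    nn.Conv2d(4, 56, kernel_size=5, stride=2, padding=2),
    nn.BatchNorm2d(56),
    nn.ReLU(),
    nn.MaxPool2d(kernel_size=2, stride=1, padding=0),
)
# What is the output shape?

Input shape: (30, 4, 89, 378)
  -> after Conv2d 5x5 stride=2: (30, 56, 45, 189)
Output shape: (30, 56, 44, 188)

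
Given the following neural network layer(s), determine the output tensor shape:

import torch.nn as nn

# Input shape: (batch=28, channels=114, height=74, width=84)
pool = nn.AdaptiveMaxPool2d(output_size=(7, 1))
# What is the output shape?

Input shape: (28, 114, 74, 84)
Output shape: (28, 114, 7, 1)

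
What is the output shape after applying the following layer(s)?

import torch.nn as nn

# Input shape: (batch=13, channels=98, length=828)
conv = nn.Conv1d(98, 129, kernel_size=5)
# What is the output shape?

Input shape: (13, 98, 828)
Output shape: (13, 129, 824)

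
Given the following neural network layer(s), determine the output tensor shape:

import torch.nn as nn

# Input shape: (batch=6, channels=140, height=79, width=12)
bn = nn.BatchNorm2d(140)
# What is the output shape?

Input shape: (6, 140, 79, 12)
Output shape: (6, 140, 79, 12)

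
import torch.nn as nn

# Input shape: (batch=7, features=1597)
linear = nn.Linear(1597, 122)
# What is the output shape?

Input shape: (7, 1597)
Output shape: (7, 122)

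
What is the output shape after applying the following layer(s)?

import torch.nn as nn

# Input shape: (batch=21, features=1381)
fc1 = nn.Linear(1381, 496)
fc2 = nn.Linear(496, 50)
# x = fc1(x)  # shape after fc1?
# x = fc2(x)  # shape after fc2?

Input shape: (21, 1381)
  -> after fc1: (21, 496)
Output shape: (21, 50)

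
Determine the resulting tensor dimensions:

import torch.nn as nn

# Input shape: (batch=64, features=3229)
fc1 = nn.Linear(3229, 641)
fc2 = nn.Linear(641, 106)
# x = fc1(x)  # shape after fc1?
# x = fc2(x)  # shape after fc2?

Input shape: (64, 3229)
  -> after fc1: (64, 641)
Output shape: (64, 106)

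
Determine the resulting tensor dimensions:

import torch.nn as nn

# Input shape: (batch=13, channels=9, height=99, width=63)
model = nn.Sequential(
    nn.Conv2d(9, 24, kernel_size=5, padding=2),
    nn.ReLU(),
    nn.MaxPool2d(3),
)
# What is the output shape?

Input shape: (13, 9, 99, 63)
  -> after Conv2d: (13, 24, 99, 63)
  -> after ReLU: (13, 24, 99, 63)
Output shape: (13, 24, 33, 21)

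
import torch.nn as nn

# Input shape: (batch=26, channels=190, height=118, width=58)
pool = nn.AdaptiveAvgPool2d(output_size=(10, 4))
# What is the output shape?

Input shape: (26, 190, 118, 58)
Output shape: (26, 190, 10, 4)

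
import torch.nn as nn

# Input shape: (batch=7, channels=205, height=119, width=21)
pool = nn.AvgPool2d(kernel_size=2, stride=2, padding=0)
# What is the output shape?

Input shape: (7, 205, 119, 21)
Output shape: (7, 205, 59, 10)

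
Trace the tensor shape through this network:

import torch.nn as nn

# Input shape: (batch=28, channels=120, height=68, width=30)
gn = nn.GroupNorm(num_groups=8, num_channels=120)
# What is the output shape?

Input shape: (28, 120, 68, 30)
Output shape: (28, 120, 68, 30)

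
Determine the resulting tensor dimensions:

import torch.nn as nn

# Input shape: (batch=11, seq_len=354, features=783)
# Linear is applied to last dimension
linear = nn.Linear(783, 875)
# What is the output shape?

Input shape: (11, 354, 783)
Output shape: (11, 354, 875)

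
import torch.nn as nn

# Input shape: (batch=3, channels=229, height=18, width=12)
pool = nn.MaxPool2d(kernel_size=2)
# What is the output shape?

Input shape: (3, 229, 18, 12)
Output shape: (3, 229, 9, 6)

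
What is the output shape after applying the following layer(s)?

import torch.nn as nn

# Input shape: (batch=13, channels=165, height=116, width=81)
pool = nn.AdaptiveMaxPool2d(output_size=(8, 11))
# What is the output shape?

Input shape: (13, 165, 116, 81)
Output shape: (13, 165, 8, 11)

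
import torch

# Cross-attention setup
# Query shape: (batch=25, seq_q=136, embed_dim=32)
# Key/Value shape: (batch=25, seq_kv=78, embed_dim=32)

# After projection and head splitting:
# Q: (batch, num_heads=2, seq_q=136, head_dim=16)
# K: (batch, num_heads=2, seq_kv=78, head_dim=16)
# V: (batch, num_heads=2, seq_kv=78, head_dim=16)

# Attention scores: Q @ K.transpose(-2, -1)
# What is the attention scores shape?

Input shape: (25, 136, 32)
Output shape: (25, 2, 136, 78)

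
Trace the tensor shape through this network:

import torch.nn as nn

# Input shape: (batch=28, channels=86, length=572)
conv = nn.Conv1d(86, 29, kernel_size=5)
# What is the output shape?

Input shape: (28, 86, 572)
Output shape: (28, 29, 568)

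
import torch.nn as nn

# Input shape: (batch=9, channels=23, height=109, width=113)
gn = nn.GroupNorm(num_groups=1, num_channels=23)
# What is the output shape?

Input shape: (9, 23, 109, 113)
Output shape: (9, 23, 109, 113)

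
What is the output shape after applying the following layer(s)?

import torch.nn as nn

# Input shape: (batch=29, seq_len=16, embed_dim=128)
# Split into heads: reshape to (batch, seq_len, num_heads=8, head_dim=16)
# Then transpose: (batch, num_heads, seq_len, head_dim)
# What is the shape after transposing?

Input shape: (29, 16, 128)
  -> after reshape: (29, 16, 8, 16)
Output shape: (29, 8, 16, 16)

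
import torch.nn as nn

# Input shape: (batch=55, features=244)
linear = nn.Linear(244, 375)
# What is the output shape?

Input shape: (55, 244)
Output shape: (55, 375)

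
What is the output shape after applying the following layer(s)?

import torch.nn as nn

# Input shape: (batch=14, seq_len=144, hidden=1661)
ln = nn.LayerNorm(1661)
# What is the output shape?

Input shape: (14, 144, 1661)
Output shape: (14, 144, 1661)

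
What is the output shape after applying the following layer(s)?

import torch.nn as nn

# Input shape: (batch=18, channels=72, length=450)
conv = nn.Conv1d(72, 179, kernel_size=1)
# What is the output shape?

Input shape: (18, 72, 450)
Output shape: (18, 179, 450)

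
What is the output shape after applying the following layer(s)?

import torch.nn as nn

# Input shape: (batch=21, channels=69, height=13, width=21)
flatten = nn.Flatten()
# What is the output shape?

Input shape: (21, 69, 13, 21)
Output shape: (21, 18837)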